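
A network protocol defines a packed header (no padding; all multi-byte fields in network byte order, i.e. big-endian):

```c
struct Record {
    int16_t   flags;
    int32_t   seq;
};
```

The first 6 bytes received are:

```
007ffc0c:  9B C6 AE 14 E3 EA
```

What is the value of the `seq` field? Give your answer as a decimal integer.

`seq` follows `flags` (2 bytes), so it starts at byte offset 2 and occupies 4 bytes.
Bytes at offsets 2..5: AE 14 E3 EA.
In big-endian order the high byte comes first in memory.
The bytes are already most-significant first: 0xAE14E3EA.
Top bit is set, so as a signed 32-bit value this is 0xAE14E3EA − 2^32 = -1374362646.

-1374362646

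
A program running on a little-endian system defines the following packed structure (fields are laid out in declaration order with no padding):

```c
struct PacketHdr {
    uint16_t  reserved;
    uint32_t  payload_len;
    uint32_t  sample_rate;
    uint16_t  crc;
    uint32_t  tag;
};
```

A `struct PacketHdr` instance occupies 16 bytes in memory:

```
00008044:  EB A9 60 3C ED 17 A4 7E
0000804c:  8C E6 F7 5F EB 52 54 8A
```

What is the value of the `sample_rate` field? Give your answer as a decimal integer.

3867967140

`sample_rate` follows `reserved` (2 B), `payload_len` (4 B), so it starts at offset 2 + 4 = 6 and occupies 4 bytes.
Bytes at offsets 6..9: A4 7E 8C E6.
Little-endian: lowest address holds the least-significant byte.
Reassemble most-significant byte first: E6 8C 7E A4 → 0xE68C7EA4.
0xE68C7EA4 = 3867967140.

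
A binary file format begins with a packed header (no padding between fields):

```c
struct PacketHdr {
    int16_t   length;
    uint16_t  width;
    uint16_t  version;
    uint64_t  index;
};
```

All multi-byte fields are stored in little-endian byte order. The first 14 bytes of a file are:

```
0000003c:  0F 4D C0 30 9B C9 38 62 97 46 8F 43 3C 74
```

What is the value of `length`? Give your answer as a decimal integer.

`length` is the first field, at byte offset 0, occupying 2 bytes.
Bytes at offsets 0..1: 0F 4D.
In little-endian order the low byte comes first in memory.
Reassemble most-significant byte first: 4D 0F → 0x4D0F.
0x4D0F = 19727.

19727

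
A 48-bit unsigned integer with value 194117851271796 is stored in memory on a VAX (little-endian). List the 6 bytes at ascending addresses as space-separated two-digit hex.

74 D2 91 95 8C B0

194117851271796 in hexadecimal, padded to 48 bits, is 0xB08C9591D274.
Split into bytes (most-significant first): B0 8C 95 91 D2 74.
Little-endian stores the least-significant byte at the lowest address.
So at ascending addresses the bytes are 74 D2 91 95 8C B0.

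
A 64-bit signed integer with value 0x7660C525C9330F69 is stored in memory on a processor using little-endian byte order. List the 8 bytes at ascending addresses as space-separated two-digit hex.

Split into bytes (most-significant first): 76 60 C5 25 C9 33 0F 69.
Little-endian: lowest address holds the least-significant byte.
So at ascending addresses the bytes are 69 0F 33 C9 25 C5 60 76.

69 0F 33 C9 25 C5 60 76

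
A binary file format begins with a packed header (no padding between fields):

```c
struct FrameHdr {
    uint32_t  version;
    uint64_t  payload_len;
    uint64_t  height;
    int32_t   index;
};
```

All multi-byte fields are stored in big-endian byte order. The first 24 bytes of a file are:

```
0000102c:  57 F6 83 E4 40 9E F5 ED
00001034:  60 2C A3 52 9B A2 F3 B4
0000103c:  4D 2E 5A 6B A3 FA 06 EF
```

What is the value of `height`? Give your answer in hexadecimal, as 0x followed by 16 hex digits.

`height` follows `version` (4 B), `payload_len` (8 B), so it starts at offset 4 + 8 = 12 and occupies 8 bytes.
Bytes at offsets 12..19: 9B A2 F3 B4 4D 2E 5A 6B.
Big-endian stores the most-significant byte at the lowest address.
The bytes are already most-significant first: 0x9BA2F3B44D2E5A6B.

0x9BA2F3B44D2E5A6B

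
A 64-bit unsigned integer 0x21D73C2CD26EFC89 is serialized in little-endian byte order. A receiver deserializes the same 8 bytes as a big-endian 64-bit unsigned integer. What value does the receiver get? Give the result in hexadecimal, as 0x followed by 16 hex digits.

0x89FC6ED22C3CD721

Stored little-endian, the bytes at ascending addresses are 89 FC 6E D2 2C 3C D7 21.
Read back as big-endian, the last byte is least significant, giving 0x89FC6ED22C3CD721.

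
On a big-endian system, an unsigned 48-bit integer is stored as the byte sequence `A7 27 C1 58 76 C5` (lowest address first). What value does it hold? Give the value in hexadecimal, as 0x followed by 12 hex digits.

0xA727C15876C5

Big-endian: lowest address holds the most-significant byte.
The bytes are already most-significant first: 0xA727C15876C5.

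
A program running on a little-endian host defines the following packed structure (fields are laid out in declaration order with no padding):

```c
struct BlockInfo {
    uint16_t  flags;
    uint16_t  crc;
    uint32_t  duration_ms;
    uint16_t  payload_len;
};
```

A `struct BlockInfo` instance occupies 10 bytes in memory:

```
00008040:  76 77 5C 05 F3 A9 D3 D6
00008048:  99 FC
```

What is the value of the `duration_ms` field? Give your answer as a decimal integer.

`duration_ms` follows `flags` (2 B), `crc` (2 B), so it starts at offset 2 + 2 = 4 and occupies 4 bytes.
Bytes at offsets 4..7: F3 A9 D3 D6.
Little-endian stores the least-significant byte at the lowest address.
Reassemble most-significant byte first: D6 D3 A9 F3 → 0xD6D3A9F3.
0xD6D3A9F3 = 3604195827.

3604195827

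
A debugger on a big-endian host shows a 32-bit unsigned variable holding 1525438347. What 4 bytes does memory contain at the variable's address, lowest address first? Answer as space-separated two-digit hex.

5A EC 57 8B

1525438347 in hexadecimal, padded to 32 bits, is 0x5AEC578B.
Split into bytes (most-significant first): 5A EC 57 8B.
Big-endian: lowest address holds the most-significant byte.
So the memory order matches the most-significant-first order: 5A EC 57 8B.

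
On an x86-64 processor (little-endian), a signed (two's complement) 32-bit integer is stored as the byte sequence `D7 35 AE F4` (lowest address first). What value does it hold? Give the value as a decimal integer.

-189909545

Little-endian stores the least-significant byte at the lowest address.
Reassemble most-significant byte first: F4 AE 35 D7 → 0xF4AE35D7.
Top bit is set, so as a signed 32-bit value this is 0xF4AE35D7 − 2^32 = -189909545.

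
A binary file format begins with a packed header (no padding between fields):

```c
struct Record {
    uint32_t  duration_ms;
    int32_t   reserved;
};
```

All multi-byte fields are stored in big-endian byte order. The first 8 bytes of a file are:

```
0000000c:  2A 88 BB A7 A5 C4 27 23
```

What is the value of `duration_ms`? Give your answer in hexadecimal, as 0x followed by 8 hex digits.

0x2A88BBA7

`duration_ms` is the first field, at byte offset 0, occupying 4 bytes.
Bytes at offsets 0..3: 2A 88 BB A7.
In big-endian order the high byte comes first in memory.
The bytes are already most-significant first: 0x2A88BBA7.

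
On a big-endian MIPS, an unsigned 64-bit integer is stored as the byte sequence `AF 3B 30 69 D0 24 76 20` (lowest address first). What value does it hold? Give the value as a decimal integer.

12626739211285067296

Big-endian stores the most-significant byte at the lowest address.
The bytes are already most-significant first: 0xAF3B3069D0247620.
0xAF3B3069D0247620 = 12626739211285067296.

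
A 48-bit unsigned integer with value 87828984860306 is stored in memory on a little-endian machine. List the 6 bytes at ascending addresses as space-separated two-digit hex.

87828984860306 in hexadecimal, padded to 48 bits, is 0x4FE147718E92.
Split into bytes (most-significant first): 4F E1 47 71 8E 92.
Little-endian stores the least-significant byte at the lowest address.
So at ascending addresses the bytes are 92 8E 71 47 E1 4F.

92 8E 71 47 E1 4F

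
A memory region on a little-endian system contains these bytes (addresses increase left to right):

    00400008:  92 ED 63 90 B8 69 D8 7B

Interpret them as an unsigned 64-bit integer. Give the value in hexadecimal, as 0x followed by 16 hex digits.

0x7BD869B89063ED92

In little-endian order the low byte comes first in memory.
Reassemble most-significant byte first: 7B D8 69 B8 90 63 ED 92 → 0x7BD869B89063ED92.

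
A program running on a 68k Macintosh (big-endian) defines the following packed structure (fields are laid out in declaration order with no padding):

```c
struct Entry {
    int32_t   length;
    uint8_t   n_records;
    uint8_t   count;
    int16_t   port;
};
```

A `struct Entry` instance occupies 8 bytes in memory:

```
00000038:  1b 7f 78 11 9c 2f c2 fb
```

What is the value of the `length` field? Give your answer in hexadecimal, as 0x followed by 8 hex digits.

0x1B7F7811

`length` is the first field, at byte offset 0, occupying 4 bytes.
Bytes at offsets 0..3: 1B 7F 78 11.
Big-endian stores the most-significant byte at the lowest address.
The bytes are already most-significant first: 0x1B7F7811.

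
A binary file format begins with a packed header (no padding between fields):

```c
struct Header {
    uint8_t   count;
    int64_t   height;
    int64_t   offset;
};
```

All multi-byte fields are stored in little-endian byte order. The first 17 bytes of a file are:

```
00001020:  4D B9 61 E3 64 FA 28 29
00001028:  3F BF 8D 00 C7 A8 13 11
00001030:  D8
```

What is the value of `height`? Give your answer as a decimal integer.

4551213954334155193

`height` follows `count` (1 byte), so it starts at byte offset 1 and occupies 8 bytes.
Bytes at offsets 1..8: B9 61 E3 64 FA 28 29 3F.
In little-endian order the low byte comes first in memory.
Reassemble most-significant byte first: 3F 29 28 FA 64 E3 61 B9 → 0x3F2928FA64E361B9.
0x3F2928FA64E361B9 = 4551213954334155193.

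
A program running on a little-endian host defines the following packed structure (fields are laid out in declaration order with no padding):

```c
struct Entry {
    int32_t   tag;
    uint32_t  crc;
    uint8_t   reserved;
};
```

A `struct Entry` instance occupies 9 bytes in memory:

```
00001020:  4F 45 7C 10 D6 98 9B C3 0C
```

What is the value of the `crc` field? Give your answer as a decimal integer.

3281754326

`crc` follows `tag` (4 bytes), so it starts at byte offset 4 and occupies 4 bytes.
Bytes at offsets 4..7: D6 98 9B C3.
Little-endian: lowest address holds the least-significant byte.
Reassemble most-significant byte first: C3 9B 98 D6 → 0xC39B98D6.
0xC39B98D6 = 3281754326.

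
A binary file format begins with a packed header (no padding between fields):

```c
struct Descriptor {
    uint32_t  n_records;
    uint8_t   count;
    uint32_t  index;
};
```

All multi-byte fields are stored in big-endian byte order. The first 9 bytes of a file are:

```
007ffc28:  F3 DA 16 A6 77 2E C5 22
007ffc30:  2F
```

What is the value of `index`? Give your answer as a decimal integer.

`index` follows `n_records` (4 B), `count` (1 B), so it starts at offset 4 + 1 = 5 and occupies 4 bytes.
Bytes at offsets 5..8: 2E C5 22 2F.
In big-endian order the high byte comes first in memory.
The bytes are already most-significant first: 0x2EC5222F.
0x2EC5222F = 784671279.

784671279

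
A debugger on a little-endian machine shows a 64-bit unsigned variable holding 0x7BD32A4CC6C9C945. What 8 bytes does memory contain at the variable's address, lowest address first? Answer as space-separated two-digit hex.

45 C9 C9 C6 4C 2A D3 7B

Split into bytes (most-significant first): 7B D3 2A 4C C6 C9 C9 45.
In little-endian order the low byte comes first in memory.
So at ascending addresses the bytes are 45 C9 C9 C6 4C 2A D3 7B.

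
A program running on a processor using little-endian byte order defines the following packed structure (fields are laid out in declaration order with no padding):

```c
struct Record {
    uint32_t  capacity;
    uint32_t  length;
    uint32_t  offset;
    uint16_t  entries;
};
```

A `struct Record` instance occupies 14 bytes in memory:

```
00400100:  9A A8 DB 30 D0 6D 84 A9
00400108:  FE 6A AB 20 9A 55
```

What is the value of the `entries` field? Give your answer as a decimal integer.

21914

`entries` follows `capacity` (4 B), `length` (4 B), `offset` (4 B), so it starts at offset 4 + 4 + 4 = 12 and occupies 2 bytes.
Bytes at offsets 12..13: 9A 55.
In little-endian order the low byte comes first in memory.
Reassemble most-significant byte first: 55 9A → 0x559A.
0x559A = 21914.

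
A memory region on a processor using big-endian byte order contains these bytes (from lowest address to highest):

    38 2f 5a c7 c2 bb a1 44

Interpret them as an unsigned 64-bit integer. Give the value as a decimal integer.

4048554404041433412

In big-endian order the high byte comes first in memory.
The bytes are already most-significant first: 0x382F5AC7C2BBA144.
0x382F5AC7C2BBA144 = 4048554404041433412.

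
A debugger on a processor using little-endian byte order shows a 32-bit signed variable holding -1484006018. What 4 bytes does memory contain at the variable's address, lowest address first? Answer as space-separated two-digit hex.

7E DD 8B A7

Two's complement of -1484006018 in 32 bits: 1484006018 = 0x58742282; invert → 0xA78BDD7D; add 1 → 0xA78BDD7E.
Split into bytes (most-significant first): A7 8B DD 7E.
Little-endian stores the least-significant byte at the lowest address.
So at ascending addresses the bytes are 7E DD 8B A7.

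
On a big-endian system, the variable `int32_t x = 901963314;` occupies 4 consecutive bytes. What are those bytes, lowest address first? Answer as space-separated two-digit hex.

901963314 in hexadecimal, padded to 32 bits, is 0x35C2DE32.
Split into bytes (most-significant first): 35 C2 DE 32.
In big-endian order the high byte comes first in memory.
So the memory order matches the most-significant-first order: 35 C2 DE 32.

35 C2 DE 32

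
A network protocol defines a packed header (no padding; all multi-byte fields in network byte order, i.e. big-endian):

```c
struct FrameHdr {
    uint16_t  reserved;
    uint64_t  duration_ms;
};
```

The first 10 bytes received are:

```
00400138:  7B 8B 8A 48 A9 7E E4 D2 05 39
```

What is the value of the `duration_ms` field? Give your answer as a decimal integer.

9964400538027164985

`duration_ms` follows `reserved` (2 bytes), so it starts at byte offset 2 and occupies 8 bytes.
Bytes at offsets 2..9: 8A 48 A9 7E E4 D2 05 39.
In big-endian order the high byte comes first in memory.
The bytes are already most-significant first: 0x8A48A97EE4D20539.
0x8A48A97EE4D20539 = 9964400538027164985.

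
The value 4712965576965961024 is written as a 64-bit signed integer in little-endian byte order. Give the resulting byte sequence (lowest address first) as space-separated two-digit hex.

40 35 B3 CD 38 D1 67 41

4712965576965961024 in hexadecimal, padded to 64 bits, is 0x4167D138CDB33540.
Split into bytes (most-significant first): 41 67 D1 38 CD B3 35 40.
In little-endian order the low byte comes first in memory.
So at ascending addresses the bytes are 40 35 B3 CD 38 D1 67 41.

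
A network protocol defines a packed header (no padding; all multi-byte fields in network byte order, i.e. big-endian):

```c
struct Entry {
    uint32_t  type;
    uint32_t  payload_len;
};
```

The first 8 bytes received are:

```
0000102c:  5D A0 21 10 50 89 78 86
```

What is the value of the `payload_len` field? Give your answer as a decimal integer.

1351186566

`payload_len` follows `type` (4 bytes), so it starts at byte offset 4 and occupies 4 bytes.
Bytes at offsets 4..7: 50 89 78 86.
Big-endian: lowest address holds the most-significant byte.
The bytes are already most-significant first: 0x50897886.
0x50897886 = 1351186566.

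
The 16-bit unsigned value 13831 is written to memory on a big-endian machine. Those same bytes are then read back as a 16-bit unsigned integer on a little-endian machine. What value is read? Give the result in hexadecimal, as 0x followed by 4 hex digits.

0x0736

13831 in 16-bit hexadecimal is 0x3607.
Stored big-endian, the bytes at ascending addresses are 36 07.
Read back as little-endian, the first byte is least significant, giving 0x0736.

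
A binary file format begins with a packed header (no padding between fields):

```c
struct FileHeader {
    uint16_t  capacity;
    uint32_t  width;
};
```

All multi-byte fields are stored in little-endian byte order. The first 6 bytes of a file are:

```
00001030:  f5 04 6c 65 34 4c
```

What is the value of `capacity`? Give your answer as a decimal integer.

`capacity` is the first field, at byte offset 0, occupying 2 bytes.
Bytes at offsets 0..1: F5 04.
In little-endian order the low byte comes first in memory.
Reassemble most-significant byte first: 04 F5 → 0x04F5.
0x04F5 = 1269.

1269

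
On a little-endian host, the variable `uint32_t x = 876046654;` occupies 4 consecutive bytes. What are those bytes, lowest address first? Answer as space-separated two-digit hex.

3E 69 37 34

876046654 in hexadecimal, padded to 32 bits, is 0x3437693E.
Split into bytes (most-significant first): 34 37 69 3E.
Little-endian: lowest address holds the least-significant byte.
So at ascending addresses the bytes are 3E 69 37 34.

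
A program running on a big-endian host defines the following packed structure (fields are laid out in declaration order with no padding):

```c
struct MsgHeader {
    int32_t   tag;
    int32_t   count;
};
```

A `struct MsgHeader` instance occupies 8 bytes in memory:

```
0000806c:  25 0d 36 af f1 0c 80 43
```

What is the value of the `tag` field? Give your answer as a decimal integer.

621622959

`tag` is the first field, at byte offset 0, occupying 4 bytes.
Bytes at offsets 0..3: 25 0D 36 AF.
In big-endian order the high byte comes first in memory.
The bytes are already most-significant first: 0x250D36AF.
0x250D36AF = 621622959.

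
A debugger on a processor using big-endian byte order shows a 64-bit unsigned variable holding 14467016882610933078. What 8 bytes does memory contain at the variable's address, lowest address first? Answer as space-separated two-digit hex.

14467016882610933078 in hexadecimal, padded to 64 bits, is 0xC8C52B34879A8D56.
Split into bytes (most-significant first): C8 C5 2B 34 87 9A 8D 56.
Big-endian stores the most-significant byte at the lowest address.
So the memory order matches the most-significant-first order: C8 C5 2B 34 87 9A 8D 56.

C8 C5 2B 34 87 9A 8D 56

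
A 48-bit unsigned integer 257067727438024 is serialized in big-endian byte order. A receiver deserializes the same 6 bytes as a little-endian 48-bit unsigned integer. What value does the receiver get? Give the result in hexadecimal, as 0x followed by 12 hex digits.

257067727438024 in 48-bit hexadecimal is 0xE9CD3E93C0C8.
Stored big-endian, the bytes at ascending addresses are E9 CD 3E 93 C0 C8.
Read back as little-endian, the first byte is least significant, giving 0xC8C0933ECDE9.

0xC8C0933ECDE9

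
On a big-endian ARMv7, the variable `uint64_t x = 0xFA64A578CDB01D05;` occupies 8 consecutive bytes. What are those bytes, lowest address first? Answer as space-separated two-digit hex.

Split into bytes (most-significant first): FA 64 A5 78 CD B0 1D 05.
Big-endian: lowest address holds the most-significant byte.
So the memory order matches the most-significant-first order: FA 64 A5 78 CD B0 1D 05.

FA 64 A5 78 CD B0 1D 05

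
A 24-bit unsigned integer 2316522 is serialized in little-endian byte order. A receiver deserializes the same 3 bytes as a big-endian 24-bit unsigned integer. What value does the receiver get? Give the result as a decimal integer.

15357987

2316522 in 24-bit hexadecimal is 0x2358EA.
Stored little-endian, the bytes at ascending addresses are EA 58 23.
Read back as big-endian, the last byte is least significant, giving 0xEA5823.
0xEA5823 = 15357987.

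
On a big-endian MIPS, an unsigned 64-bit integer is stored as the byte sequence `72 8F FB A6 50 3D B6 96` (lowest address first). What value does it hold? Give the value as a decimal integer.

8255093333722773142

Big-endian stores the most-significant byte at the lowest address.
The bytes are already most-significant first: 0x728FFBA6503DB696.
0x728FFBA6503DB696 = 8255093333722773142.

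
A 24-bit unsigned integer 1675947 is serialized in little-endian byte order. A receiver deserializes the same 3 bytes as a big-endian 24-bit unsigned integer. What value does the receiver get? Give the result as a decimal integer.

11244057

1675947 in 24-bit hexadecimal is 0x1992AB.
Stored little-endian, the bytes at ascending addresses are AB 92 19.
Read back as big-endian, the last byte is least significant, giving 0xAB9219.
0xAB9219 = 11244057.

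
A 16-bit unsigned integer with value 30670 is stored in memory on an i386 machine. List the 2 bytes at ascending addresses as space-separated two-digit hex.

CE 77

30670 in hexadecimal, padded to 16 bits, is 0x77CE.
Split into bytes (most-significant first): 77 CE.
Little-endian stores the least-significant byte at the lowest address.
So at ascending addresses the bytes are CE 77.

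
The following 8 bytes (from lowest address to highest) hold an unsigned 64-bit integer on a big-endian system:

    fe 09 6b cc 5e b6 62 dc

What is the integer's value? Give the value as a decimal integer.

18305280685930603228

Big-endian stores the most-significant byte at the lowest address.
The bytes are already most-significant first: 0xFE096BCC5EB662DC.
0xFE096BCC5EB662DC = 18305280685930603228.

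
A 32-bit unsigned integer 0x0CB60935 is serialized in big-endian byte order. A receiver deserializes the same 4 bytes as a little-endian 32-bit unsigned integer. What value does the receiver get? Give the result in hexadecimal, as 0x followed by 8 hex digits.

Stored big-endian, the bytes at ascending addresses are 0C B6 09 35.
Read back as little-endian, the first byte is least significant, giving 0x3509B60C.

0x3509B60C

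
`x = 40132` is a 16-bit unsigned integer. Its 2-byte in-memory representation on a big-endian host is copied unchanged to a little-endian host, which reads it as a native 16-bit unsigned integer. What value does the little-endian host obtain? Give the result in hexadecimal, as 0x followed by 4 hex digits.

40132 in 16-bit hexadecimal is 0x9CC4.
Stored big-endian, the bytes at ascending addresses are 9C C4.
Read back as little-endian, the first byte is least significant, giving 0xC49C.

0xC49C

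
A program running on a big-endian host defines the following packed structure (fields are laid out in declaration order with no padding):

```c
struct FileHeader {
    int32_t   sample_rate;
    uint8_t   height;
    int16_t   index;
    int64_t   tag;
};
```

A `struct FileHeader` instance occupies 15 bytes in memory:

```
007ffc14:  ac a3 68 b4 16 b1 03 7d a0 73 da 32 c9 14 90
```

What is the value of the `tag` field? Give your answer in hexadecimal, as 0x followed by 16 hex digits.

`tag` follows `sample_rate` (4 B), `height` (1 B), `index` (2 B), so it starts at offset 4 + 1 + 2 = 7 and occupies 8 bytes.
Bytes at offsets 7..14: 7D A0 73 DA 32 C9 14 90.
Big-endian: lowest address holds the most-significant byte.
The bytes are already most-significant first: 0x7DA073DA32C91490.

0x7DA073DA32C91490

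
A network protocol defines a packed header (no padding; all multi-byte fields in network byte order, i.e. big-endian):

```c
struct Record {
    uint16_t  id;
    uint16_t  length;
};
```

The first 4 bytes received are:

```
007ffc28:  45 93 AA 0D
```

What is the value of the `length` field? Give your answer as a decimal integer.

`length` follows `id` (2 bytes), so it starts at byte offset 2 and occupies 2 bytes.
Bytes at offsets 2..3: AA 0D.
In big-endian order the high byte comes first in memory.
The bytes are already most-significant first: 0xAA0D.
0xAA0D = 43533.

43533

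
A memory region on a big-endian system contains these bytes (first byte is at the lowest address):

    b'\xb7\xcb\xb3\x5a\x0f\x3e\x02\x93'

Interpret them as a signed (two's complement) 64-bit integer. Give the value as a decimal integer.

Big-endian stores the most-significant byte at the lowest address.
The bytes are already most-significant first: 0xB7CBB35A0F3E0293.
Top bit is set, so as a signed 64-bit value this is 0xB7CBB35A0F3E0293 − 2^64 = -5202867745112325485.

-5202867745112325485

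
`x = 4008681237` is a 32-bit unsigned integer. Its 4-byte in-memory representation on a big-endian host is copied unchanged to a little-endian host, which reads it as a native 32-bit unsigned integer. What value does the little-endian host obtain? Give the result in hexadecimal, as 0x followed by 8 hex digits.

4008681237 in 32-bit hexadecimal is 0xEEEF9F15.
Stored big-endian, the bytes at ascending addresses are EE EF 9F 15.
Read back as little-endian, the first byte is least significant, giving 0x159FEFEE.

0x159FEFEE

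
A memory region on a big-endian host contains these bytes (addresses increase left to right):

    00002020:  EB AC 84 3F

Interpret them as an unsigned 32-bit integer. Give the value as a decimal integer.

3953951807

Big-endian stores the most-significant byte at the lowest address.
The bytes are already most-significant first: 0xEBAC843F.
0xEBAC843F = 3953951807.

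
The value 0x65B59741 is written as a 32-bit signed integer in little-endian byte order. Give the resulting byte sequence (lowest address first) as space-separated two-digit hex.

41 97 B5 65

Split into bytes (most-significant first): 65 B5 97 41.
In little-endian order the low byte comes first in memory.
So at ascending addresses the bytes are 41 97 B5 65.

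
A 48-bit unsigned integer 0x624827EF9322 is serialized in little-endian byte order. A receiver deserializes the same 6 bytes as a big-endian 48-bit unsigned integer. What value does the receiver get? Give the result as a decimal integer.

38018767865954

Stored little-endian, the bytes at ascending addresses are 22 93 EF 27 48 62.
Read back as big-endian, the last byte is least significant, giving 0x2293EF274862.
0x2293EF274862 = 38018767865954.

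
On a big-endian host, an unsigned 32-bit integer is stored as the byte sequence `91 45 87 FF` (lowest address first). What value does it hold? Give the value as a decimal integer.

Big-endian stores the most-significant byte at the lowest address.
The bytes are already most-significant first: 0x914587FF.
0x914587FF = 2437253119.

2437253119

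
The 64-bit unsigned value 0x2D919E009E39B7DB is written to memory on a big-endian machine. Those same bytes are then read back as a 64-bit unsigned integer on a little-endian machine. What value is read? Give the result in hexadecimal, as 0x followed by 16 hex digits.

Stored big-endian, the bytes at ascending addresses are 2D 91 9E 00 9E 39 B7 DB.
Read back as little-endian, the first byte is least significant, giving 0xDBB7399E009E912D.

0xDBB7399E009E912D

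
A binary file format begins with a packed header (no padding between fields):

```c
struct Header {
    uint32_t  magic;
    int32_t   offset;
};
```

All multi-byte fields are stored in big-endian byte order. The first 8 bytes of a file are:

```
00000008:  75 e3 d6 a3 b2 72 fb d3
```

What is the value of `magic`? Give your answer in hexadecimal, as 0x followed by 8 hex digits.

0x75E3D6A3

`magic` is the first field, at byte offset 0, occupying 4 bytes.
Bytes at offsets 0..3: 75 E3 D6 A3.
Big-endian stores the most-significant byte at the lowest address.
The bytes are already most-significant first: 0x75E3D6A3.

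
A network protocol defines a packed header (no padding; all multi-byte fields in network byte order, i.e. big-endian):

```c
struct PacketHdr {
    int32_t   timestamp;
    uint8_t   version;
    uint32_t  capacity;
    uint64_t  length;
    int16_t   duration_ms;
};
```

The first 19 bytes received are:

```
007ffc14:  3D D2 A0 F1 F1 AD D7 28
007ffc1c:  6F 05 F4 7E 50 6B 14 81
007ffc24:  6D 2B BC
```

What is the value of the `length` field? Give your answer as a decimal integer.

`length` follows `timestamp` (4 B), `version` (1 B), `capacity` (4 B), so it starts at offset 4 + 1 + 4 = 9 and occupies 8 bytes.
Bytes at offsets 9..16: 05 F4 7E 50 6B 14 81 6D.
Big-endian: lowest address holds the most-significant byte.
The bytes are already most-significant first: 0x05F47E506B14816D.
0x05F47E506B14816D = 429106748366029165.

429106748366029165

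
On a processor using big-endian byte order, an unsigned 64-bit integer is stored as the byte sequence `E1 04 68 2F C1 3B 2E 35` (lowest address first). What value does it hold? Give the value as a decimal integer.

Big-endian stores the most-significant byte at the lowest address.
The bytes are already most-significant first: 0xE104682FC13B2E35.
0xE104682FC13B2E35 = 16214199112755260981.

16214199112755260981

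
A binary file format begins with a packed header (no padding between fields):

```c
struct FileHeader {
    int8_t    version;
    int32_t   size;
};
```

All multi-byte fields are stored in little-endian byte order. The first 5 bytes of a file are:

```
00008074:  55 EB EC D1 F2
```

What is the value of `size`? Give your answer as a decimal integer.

`size` follows `version` (1 byte), so it starts at byte offset 1 and occupies 4 bytes.
Bytes at offsets 1..4: EB EC D1 F2.
Little-endian: lowest address holds the least-significant byte.
Reassemble most-significant byte first: F2 D1 EC EB → 0xF2D1ECEB.
Top bit is set, so as a signed 32-bit value this is 0xF2D1ECEB − 2^32 = -221123349.

-221123349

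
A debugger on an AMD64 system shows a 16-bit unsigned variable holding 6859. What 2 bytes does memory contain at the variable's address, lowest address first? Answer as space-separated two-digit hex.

6859 in hexadecimal, padded to 16 bits, is 0x1ACB.
Split into bytes (most-significant first): 1A CB.
In little-endian order the low byte comes first in memory.
So at ascending addresses the bytes are CB 1A.

CB 1A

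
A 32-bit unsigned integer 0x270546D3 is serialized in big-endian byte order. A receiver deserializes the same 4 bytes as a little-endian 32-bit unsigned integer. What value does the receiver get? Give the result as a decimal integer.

Stored big-endian, the bytes at ascending addresses are 27 05 46 D3.
Read back as little-endian, the first byte is least significant, giving 0xD3460527.
0xD3460527 = 3544581415.

3544581415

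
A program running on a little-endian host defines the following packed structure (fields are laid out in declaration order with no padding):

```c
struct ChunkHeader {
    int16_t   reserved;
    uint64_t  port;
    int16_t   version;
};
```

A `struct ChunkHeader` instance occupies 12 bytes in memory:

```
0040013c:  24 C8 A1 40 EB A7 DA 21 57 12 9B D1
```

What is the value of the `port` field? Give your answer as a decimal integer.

`port` follows `reserved` (2 bytes), so it starts at byte offset 2 and occupies 8 bytes.
Bytes at offsets 2..9: A1 40 EB A7 DA 21 57 12.
Little-endian stores the least-significant byte at the lowest address.
Reassemble most-significant byte first: 12 57 21 DA A7 EB 40 A1 → 0x125721DAA7EB40A1.
0x125721DAA7EB40A1 = 1321562238660329633.

1321562238660329633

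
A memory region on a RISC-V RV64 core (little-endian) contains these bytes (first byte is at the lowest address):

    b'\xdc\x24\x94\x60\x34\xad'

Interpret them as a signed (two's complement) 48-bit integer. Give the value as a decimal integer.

-91034506484516

Little-endian stores the least-significant byte at the lowest address.
Reassemble most-significant byte first: AD 34 60 94 24 DC → 0xAD34609424DC.
Top bit is set, so as a signed 48-bit value this is 0xAD34609424DC − 2^48 = -91034506484516.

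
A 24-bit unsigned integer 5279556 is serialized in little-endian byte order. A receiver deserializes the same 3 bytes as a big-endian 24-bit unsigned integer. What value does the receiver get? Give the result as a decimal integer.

5279556 in 24-bit hexadecimal is 0x508F44.
Stored little-endian, the bytes at ascending addresses are 44 8F 50.
Read back as big-endian, the last byte is least significant, giving 0x448F50.
0x448F50 = 4493136.

4493136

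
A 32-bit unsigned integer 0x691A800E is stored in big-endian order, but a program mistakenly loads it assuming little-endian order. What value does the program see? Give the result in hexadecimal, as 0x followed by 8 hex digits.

Stored big-endian, the bytes at ascending addresses are 69 1A 80 0E.
Read back as little-endian, the first byte is least significant, giving 0x0E801A69.

0x0E801A69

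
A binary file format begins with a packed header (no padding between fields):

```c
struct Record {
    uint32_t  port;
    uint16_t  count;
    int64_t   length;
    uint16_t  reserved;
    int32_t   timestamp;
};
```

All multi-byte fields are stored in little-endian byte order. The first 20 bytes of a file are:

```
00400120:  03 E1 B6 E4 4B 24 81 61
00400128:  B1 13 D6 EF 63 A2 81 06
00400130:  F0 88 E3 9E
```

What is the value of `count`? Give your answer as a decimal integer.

`count` follows `port` (4 bytes), so it starts at byte offset 4 and occupies 2 bytes.
Bytes at offsets 4..5: 4B 24.
In little-endian order the low byte comes first in memory.
Reassemble most-significant byte first: 24 4B → 0x244B.
0x244B = 9291.

9291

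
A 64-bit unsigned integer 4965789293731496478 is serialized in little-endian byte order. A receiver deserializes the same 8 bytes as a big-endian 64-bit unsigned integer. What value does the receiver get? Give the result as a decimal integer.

4965789293731496478 in 64-bit hexadecimal is 0x44EA070D824DC21E.
Stored little-endian, the bytes at ascending addresses are 1E C2 4D 82 0D 07 EA 44.
Read back as big-endian, the last byte is least significant, giving 0x1EC24D820D07EA44.
0x1EC24D820D07EA44 = 2216419187579415108.

2216419187579415108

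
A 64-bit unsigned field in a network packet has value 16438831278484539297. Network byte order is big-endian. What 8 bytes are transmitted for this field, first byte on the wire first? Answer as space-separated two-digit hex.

16438831278484539297 in hexadecimal, padded to 64 bits, is 0xE42275F37CA6C7A1.
Split into bytes (most-significant first): E4 22 75 F3 7C A6 C7 A1.
Big-endian stores the most-significant byte at the lowest address.
So the memory order matches the most-significant-first order: E4 22 75 F3 7C A6 C7 A1.

E4 22 75 F3 7C A6 C7 A1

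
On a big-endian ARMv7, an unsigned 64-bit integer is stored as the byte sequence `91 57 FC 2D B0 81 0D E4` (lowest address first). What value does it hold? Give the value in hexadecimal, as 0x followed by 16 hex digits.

In big-endian order the high byte comes first in memory.
The bytes are already most-significant first: 0x9157FC2DB0810DE4.

0x9157FC2DB0810DE4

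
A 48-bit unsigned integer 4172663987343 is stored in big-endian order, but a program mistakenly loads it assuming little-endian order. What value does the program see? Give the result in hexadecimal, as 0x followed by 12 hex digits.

4172663987343 in 48-bit hexadecimal is 0x03CB86279C8F.
Stored big-endian, the bytes at ascending addresses are 03 CB 86 27 9C 8F.
Read back as little-endian, the first byte is least significant, giving 0x8F9C2786CB03.

0x8F9C2786CB03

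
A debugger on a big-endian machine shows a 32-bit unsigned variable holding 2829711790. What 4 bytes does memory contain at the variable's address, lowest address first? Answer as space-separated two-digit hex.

A8 A9 F9 AE

2829711790 in hexadecimal, padded to 32 bits, is 0xA8A9F9AE.
Split into bytes (most-significant first): A8 A9 F9 AE.
In big-endian order the high byte comes first in memory.
So the memory order matches the most-significant-first order: A8 A9 F9 AE.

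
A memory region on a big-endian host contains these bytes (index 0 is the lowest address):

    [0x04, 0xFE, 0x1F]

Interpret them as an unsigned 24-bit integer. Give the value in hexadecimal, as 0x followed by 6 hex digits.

Big-endian stores the most-significant byte at the lowest address.
The bytes are already most-significant first: 0x04FE1F.

0x04FE1F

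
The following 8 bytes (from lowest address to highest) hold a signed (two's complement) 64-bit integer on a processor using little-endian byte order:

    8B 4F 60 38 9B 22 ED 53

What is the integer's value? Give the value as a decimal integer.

6047527924689555339

In little-endian order the low byte comes first in memory.
Reassemble most-significant byte first: 53 ED 22 9B 38 60 4F 8B → 0x53ED229B38604F8B.
0x53ED229B38604F8B = 6047527924689555339.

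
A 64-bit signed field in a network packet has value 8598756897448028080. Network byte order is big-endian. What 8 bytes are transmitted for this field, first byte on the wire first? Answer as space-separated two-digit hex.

8598756897448028080 in hexadecimal, padded to 64 bits, is 0x7754EBD70E5467B0.
Split into bytes (most-significant first): 77 54 EB D7 0E 54 67 B0.
Big-endian stores the most-significant byte at the lowest address.
So the memory order matches the most-significant-first order: 77 54 EB D7 0E 54 67 B0.

77 54 EB D7 0E 54 67 B0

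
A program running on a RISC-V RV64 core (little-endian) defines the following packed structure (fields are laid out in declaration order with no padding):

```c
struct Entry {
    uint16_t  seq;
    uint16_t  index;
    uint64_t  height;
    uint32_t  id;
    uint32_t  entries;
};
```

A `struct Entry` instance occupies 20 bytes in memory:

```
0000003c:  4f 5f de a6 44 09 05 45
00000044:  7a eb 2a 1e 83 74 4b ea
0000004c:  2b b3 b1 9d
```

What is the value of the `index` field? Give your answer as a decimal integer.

42718

`index` follows `seq` (2 bytes), so it starts at byte offset 2 and occupies 2 bytes.
Bytes at offsets 2..3: DE A6.
Little-endian stores the least-significant byte at the lowest address.
Reassemble most-significant byte first: A6 DE → 0xA6DE.
0xA6DE = 42718.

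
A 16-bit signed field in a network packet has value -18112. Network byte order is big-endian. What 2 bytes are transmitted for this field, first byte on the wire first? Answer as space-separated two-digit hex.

Two's complement of -18112 in 16 bits: 18112 = 0x46C0; invert → 0xB93F; add 1 → 0xB940.
Split into bytes (most-significant first): B9 40.
In big-endian order the high byte comes first in memory.
So the memory order matches the most-significant-first order: B9 40.

B9 40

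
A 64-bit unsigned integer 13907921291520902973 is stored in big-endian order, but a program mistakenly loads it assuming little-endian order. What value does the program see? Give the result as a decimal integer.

13907921291520902973 in 64-bit hexadecimal is 0xC102DCBA3132073D.
Stored big-endian, the bytes at ascending addresses are C1 02 DC BA 31 32 07 3D.
Read back as little-endian, the first byte is least significant, giving 0x3D073231BADC02C1.
0x3D073231BADC02C1 = 4397538750320345793.

4397538750320345793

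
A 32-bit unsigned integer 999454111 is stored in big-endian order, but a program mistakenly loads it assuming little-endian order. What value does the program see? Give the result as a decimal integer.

2675282491

999454111 in 32-bit hexadecimal is 0x3B92759F.
Stored big-endian, the bytes at ascending addresses are 3B 92 75 9F.
Read back as little-endian, the first byte is least significant, giving 0x9F75923B.
0x9F75923B = 2675282491.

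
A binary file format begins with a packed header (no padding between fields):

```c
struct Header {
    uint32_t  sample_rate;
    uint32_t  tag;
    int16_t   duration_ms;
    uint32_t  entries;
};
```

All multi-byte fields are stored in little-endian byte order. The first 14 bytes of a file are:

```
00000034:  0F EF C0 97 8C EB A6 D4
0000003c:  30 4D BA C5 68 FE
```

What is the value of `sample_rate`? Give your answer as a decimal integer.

`sample_rate` is the first field, at byte offset 0, occupying 4 bytes.
Bytes at offsets 0..3: 0F EF C0 97.
In little-endian order the low byte comes first in memory.
Reassemble most-significant byte first: 97 C0 EF 0F → 0x97C0EF0F.
0x97C0EF0F = 2546003727.

2546003727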